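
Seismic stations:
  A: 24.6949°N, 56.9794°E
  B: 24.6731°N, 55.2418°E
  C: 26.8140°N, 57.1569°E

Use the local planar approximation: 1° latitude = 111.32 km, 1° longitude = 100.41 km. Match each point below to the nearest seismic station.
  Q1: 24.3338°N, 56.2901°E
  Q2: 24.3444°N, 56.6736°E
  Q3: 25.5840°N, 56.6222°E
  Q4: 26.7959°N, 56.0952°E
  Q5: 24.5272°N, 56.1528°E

Q1 at 24.3338°N, 56.2901°E:
  A: √((0.3611·111.32)² + (0.6893·100.41)²) = √(1615.851226 + 4790.385798) = 80.0390 km
  B: √((0.3393·111.32)² + (-1.0483·100.41)²) = √(1426.639074 + 11079.626128) = 111.8314 km
  C: √((2.4802·111.32)² + (0.8668·100.41)²) = √(76228.926118 + 7575.158764) = 289.4894 km
  → nearest: A (80.0390 km)
Q2 at 24.3444°N, 56.6736°E:
  A: √((0.3505·111.32)² + (0.3058·100.41)²) = √(1522.377792 + 942.820238) = 49.6508 km
  B: √((0.3287·111.32)² + (-1.4318·100.41)²) = √(1338.892792 + 20668.961215) = 148.3504 km
  C: √((2.4696·111.32)² + (0.4833·100.41)²) = √(75578.736678 + 2354.981634) = 279.1661 km
  → nearest: A (49.6508 km)
Q3 at 25.5840°N, 56.6222°E:
  A: √((-0.8891·111.32)² + (0.3572·100.41)²) = √(9795.973821 + 1286.402379) = 105.2729 km
  B: √((-0.9109·111.32)² + (-1.3804·100.41)²) = √(10282.241488 + 19211.613256) = 171.7377 km
  C: √((1.2300·111.32)² + (0.5347·100.41)²) = √(18748.072237 + 2882.533096) = 147.0735 km
  → nearest: A (105.2729 km)
Q4 at 26.7959°N, 56.0952°E:
  A: √((-2.1010·111.32)² + (0.8842·100.41)²) = √(54701.407374 + 7882.336213) = 250.1674 km
  B: √((-2.1228·111.32)² + (-0.8534·100.41)²) = √(55842.461472 + 7342.757934) = 251.3667 km
  C: √((0.0181·111.32)² + (1.0617·100.41)²) = √(4.059790 + 11364.689348) = 106.6243 km
  → nearest: C (106.6243 km)
Q5 at 24.5272°N, 56.1528°E:
  A: √((0.1677·111.32)² + (0.8266·100.41)²) = √(348.507814 + 6888.818397) = 85.0725 km
  B: √((0.1459·111.32)² + (-0.9110·100.41)²) = √(263.789181 + 8367.403032) = 92.9042 km
  C: √((2.2868·111.32)² + (1.0041·100.41)²) = √(64804.141616 + 10165.011360) = 273.8050 km
  → nearest: A (85.0725 km)

Q1→A; Q2→A; Q3→A; Q4→C; Q5→A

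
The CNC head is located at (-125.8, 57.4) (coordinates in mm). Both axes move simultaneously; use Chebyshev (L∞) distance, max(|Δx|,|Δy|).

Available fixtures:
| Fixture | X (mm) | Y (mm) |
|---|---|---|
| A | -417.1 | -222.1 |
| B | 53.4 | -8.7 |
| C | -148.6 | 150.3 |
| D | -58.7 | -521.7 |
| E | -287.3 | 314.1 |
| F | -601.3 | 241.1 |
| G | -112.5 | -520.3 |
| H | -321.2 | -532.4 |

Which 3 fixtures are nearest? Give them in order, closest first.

Distances from (-125.8, 57.4):
A: max(|-291.3|, |-279.5|) = 291.3 mm
B: max(|179.2|, |-66.1|) = 179.2 mm
C: max(|-22.8|, |92.9|) = 92.9 mm
D: max(|67.1|, |-579.1|) = 579.1 mm
E: max(|-161.5|, |256.7|) = 256.7 mm
F: max(|-475.5|, |183.7|) = 475.5 mm
G: max(|13.3|, |-577.7|) = 577.7 mm
H: max(|-195.4|, |-589.8|) = 589.8 mm
Sorted: C (92.9 mm) < B (179.2 mm) < E (256.7 mm) < A (291.3 mm) < F (475.5 mm) < …

C, B, E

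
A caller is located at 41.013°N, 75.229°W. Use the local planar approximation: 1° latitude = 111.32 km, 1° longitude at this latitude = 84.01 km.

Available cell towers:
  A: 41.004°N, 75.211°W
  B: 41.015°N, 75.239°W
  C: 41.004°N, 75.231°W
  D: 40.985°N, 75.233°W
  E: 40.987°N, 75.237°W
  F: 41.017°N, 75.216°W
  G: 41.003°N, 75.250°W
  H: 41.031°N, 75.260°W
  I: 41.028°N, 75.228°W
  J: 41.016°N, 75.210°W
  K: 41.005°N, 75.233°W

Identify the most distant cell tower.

H

Distances from 41.013°N, 75.229°W:
A: 1.814 km
B: 0.869 km
C: 1.016 km
D: 3.135 km
E: 2.971 km
F: 1.179 km
G: 2.086 km
H: 3.286 km
I: 1.672 km
J: 1.631 km
K: 0.952 km
Maximum: H at 3.286 km.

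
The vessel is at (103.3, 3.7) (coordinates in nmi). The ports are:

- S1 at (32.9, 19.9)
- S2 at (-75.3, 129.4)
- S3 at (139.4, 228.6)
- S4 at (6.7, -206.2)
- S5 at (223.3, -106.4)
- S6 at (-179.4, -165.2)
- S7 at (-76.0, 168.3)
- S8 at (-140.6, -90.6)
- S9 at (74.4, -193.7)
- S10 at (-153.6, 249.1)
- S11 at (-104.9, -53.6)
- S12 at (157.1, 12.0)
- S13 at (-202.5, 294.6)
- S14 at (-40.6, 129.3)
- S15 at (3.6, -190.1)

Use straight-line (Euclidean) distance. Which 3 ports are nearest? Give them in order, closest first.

S12, S1, S5

Distances from (103.3, 3.7):
S1: √((-70.4)² + (16.2)²) = √(4956.160 + 262.440) = 72.2 nmi
S2: √((-178.6)² + (125.7)²) = √(31897.960 + 15800.490) = 218.4 nmi
S3: √((36.1)² + (224.9)²) = √(1303.210 + 50580.010) = 227.8 nmi
S4: √((-96.6)² + (-209.9)²) = √(9331.560 + 44058.010) = 231.1 nmi
S5: √((120.0)² + (-110.1)²) = √(14400.000 + 12122.010) = 162.9 nmi
S6: √((-282.7)² + (-168.9)²) = √(79919.290 + 28527.210) = 329.3 nmi
S7: √((-179.3)² + (164.6)²) = √(32148.490 + 27093.160) = 243.4 nmi
S8: √((-243.9)² + (-94.3)²) = √(59487.210 + 8892.490) = 261.5 nmi
S9: √((-28.9)² + (-197.4)²) = √(835.210 + 38966.760) = 199.5 nmi
S10: √((-256.9)² + (245.4)²) = √(65997.610 + 60221.160) = 355.3 nmi
S11: √((-208.2)² + (-57.3)²) = √(43347.240 + 3283.290) = 215.9 nmi
S12: √((53.8)² + (8.3)²) = √(2894.440 + 68.890) = 54.4 nmi
S13: √((-305.8)² + (290.9)²) = √(93513.640 + 84622.810) = 422.1 nmi
S14: √((-143.9)² + (125.6)²) = √(20707.210 + 15775.360) = 191.0 nmi
S15: √((-99.7)² + (-193.8)²) = √(9940.090 + 37558.440) = 217.9 nmi
Sorted: S12 (54.4 nmi) < S1 (72.2 nmi) < S5 (162.9 nmi) < S14 (191.0 nmi) < S9 (199.5 nmi) < …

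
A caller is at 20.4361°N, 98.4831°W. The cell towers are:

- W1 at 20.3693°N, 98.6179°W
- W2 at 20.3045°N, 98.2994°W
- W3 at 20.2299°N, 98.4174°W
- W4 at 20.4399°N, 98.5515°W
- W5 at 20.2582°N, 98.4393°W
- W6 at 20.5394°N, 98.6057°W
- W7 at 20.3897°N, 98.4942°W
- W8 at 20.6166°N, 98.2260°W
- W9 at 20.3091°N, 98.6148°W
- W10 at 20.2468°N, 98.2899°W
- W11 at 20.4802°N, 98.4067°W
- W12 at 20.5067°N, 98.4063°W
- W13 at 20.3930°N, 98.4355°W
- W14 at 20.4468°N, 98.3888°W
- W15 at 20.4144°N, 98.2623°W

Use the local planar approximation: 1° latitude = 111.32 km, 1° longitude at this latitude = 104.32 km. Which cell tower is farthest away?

W8

Distances from 20.4361°N, 98.4831°W:
W1: √((-0.0668·111.32)² + (-0.1348·104.32)²) = √(55.296714 + 197.749294) = 15.9074 km
W2: √((-0.1316·111.32)² + (0.1837·104.32)²) = √(214.614062 + 367.242952) = 24.1217 km
W3: √((-0.2062·111.32)² + (0.0657·104.32)²) = √(526.894563 + 46.974903) = 23.9556 km
W4: √((0.0038·111.32)² + (-0.0684·104.32)²) = √(0.178943 + 50.915189) = 7.1480 km
W5: √((-0.1779·111.32)² + (0.0438·104.32)²) = √(392.191603 + 20.877735) = 20.3241 km
W6: √((0.1033·111.32)² + (-0.1226·104.32)²) = √(132.235188 + 163.574687) = 17.1991 km
W7: √((-0.0464·111.32)² + (-0.0111·104.32)²) = √(26.679787 + 1.340853) = 5.2935 km
W8: √((0.1805·111.32)² + (0.2571·104.32)²) = √(403.739097 + 719.348447) = 33.5125 km
W9: √((-0.1270·111.32)² + (-0.1317·104.32)²) = √(199.872865 + 188.758582) = 19.7137 km
W10: √((-0.1893·111.32)² + (0.1932·104.32)²) = √(444.066103 + 406.208869) = 29.1595 km
W11: √((0.0441·111.32)² + (0.0764·104.32)²) = √(24.100362 + 63.521665) = 9.3607 km
W12: √((0.0706·111.32)² + (0.0768·104.32)²) = √(61.766899 + 64.188555) = 11.2230 km
W13: √((-0.0431·111.32)² + (0.0476·104.32)²) = √(23.019768 + 24.657501) = 6.9049 km
W14: √((0.0107·111.32)² + (0.0943·104.32)²) = √(1.418776 + 96.773967) = 9.9092 km
W15: √((-0.0217·111.32)² + (0.2208·104.32)²) = √(5.835336 + 530.558522) = 23.1602 km
Maximum: W8 at 33.5125 km.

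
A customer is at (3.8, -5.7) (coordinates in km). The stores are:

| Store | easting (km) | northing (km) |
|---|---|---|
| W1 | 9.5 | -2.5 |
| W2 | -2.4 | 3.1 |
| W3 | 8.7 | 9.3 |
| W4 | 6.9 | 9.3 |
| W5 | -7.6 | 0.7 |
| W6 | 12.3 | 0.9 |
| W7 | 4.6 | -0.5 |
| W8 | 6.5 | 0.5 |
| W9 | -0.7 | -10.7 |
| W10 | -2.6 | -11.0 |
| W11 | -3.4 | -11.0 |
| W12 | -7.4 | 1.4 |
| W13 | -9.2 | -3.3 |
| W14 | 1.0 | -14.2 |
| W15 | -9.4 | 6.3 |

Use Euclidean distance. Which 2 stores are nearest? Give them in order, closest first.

Distances from (3.8, -5.7):
W1: √((5.7)² + (3.2)²) = √(32.49000 + 10.24000) = 6.537 km
W2: √((-6.2)² + (8.8)²) = √(38.44000 + 77.44000) = 10.765 km
W3: √((4.9)² + (15.0)²) = √(24.01000 + 225.00000) = 15.780 km
W4: √((3.1)² + (15.0)²) = √(9.61000 + 225.00000) = 15.317 km
W5: √((-11.4)² + (6.4)²) = √(129.96000 + 40.96000) = 13.074 km
W6: √((8.5)² + (6.6)²) = √(72.25000 + 43.56000) = 10.762 km
W7: √((0.8)² + (5.2)²) = √(0.64000 + 27.04000) = 5.261 km
W8: √((2.7)² + (6.2)²) = √(7.29000 + 38.44000) = 6.762 km
W9: √((-4.5)² + (-5.0)²) = √(20.25000 + 25.00000) = 6.727 km
W10: √((-6.4)² + (-5.3)²) = √(40.96000 + 28.09000) = 8.310 km
W11: √((-7.2)² + (-5.3)²) = √(51.84000 + 28.09000) = 8.940 km
W12: √((-11.2)² + (7.1)²) = √(125.44000 + 50.41000) = 13.261 km
W13: √((-13.0)² + (2.4)²) = √(169.00000 + 5.76000) = 13.220 km
W14: √((-2.8)² + (-8.5)²) = √(7.84000 + 72.25000) = 8.949 km
W15: √((-13.2)² + (12.0)²) = √(174.24000 + 144.00000) = 17.839 km
Sorted: W7 (5.261 km) < W1 (6.537 km) < W9 (6.727 km) < W8 (6.762 km) < …

W7, W1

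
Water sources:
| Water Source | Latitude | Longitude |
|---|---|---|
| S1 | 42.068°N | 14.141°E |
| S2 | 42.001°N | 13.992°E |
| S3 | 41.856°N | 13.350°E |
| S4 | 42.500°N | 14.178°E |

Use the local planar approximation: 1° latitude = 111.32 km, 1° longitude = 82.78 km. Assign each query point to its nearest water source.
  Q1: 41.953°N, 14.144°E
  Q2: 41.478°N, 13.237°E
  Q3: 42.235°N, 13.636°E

Q1 at 41.953°N, 14.144°E:
  S1: 12.804 km
  S2: 13.670 km
  S3: 66.608 km
  S4: 60.957 km
  → nearest: S1 (12.804 km)
Q2 at 41.478°N, 13.237°E:
  S1: 99.568 km
  S2: 85.415 km
  S3: 43.106 km
  S4: 137.881 km
  → nearest: S3 (43.106 km)
Q3 at 42.235°N, 13.636°E:
  S1: 45.751 km
  S2: 39.332 km
  S3: 48.379 km
  S4: 53.696 km
  → nearest: S2 (39.332 km)

Q1→S1; Q2→S3; Q3→S2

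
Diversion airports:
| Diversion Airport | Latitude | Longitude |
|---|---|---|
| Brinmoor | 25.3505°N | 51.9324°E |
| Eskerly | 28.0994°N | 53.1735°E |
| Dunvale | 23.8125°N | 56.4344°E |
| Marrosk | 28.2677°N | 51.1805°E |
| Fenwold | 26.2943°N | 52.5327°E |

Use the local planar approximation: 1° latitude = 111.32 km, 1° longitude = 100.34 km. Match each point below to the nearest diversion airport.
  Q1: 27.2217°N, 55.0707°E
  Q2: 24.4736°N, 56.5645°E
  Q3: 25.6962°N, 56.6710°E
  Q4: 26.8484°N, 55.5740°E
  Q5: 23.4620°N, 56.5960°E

Q1 at 27.2217°N, 55.0707°E:
  Brinmoor: 377.5577 km
  Eskerly: 213.9748 km
  Dunvale: 403.4265 km
  Marrosk: 407.3400 km
  Fenwold: 274.7932 km
  → nearest: Eskerly (213.9748 km)
Q2 at 24.4736°N, 56.5645°E:
  Brinmoor: 474.9253 km
  Eskerly: 527.9057 km
  Dunvale: 74.7425 km
  Marrosk: 685.7378 km
  Fenwold: 452.4828 km
  → nearest: Dunvale (74.7425 km)
Q3 at 25.6962°N, 56.6710°E:
  Brinmoor: 477.0259 km
  Eskerly: 441.2794 km
  Dunvale: 211.0331 km
  Marrosk: 620.8492 km
  Fenwold: 420.5410 km
  → nearest: Dunvale (211.0331 km)
Q4 at 26.8484°N, 55.5740°E:
  Brinmoor: 401.6467 km
  Eskerly: 278.2269 km
  Dunvale: 348.8092 km
  Marrosk: 468.3013 km
  Fenwold: 311.3355 km
  → nearest: Eskerly (278.2269 km)
Q5 at 23.4620°N, 56.5960°E:
  Brinmoor: 512.9998 km
  Eskerly: 620.0257 km
  Dunvale: 42.2528 km
  Marrosk: 762.5402 km
  Fenwold: 515.4003 km
  → nearest: Dunvale (42.2528 km)

Q1→Eskerly; Q2→Dunvale; Q3→Dunvale; Q4→Eskerly; Q5→Dunvale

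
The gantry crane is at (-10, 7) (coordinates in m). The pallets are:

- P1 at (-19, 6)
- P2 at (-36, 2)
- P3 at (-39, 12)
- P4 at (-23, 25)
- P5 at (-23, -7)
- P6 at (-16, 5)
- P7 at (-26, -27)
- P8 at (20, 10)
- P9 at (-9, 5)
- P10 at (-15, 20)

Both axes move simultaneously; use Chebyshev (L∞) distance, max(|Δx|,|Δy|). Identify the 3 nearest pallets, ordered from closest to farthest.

Distances from (-10, 7):
P1: 9 m
P2: 26 m
P3: 29 m
P4: 18 m
P5: 14 m
P6: 6 m
P7: 34 m
P8: 30 m
P9: 2 m
P10: 13 m
Sorted: P9 (2 m) < P6 (6 m) < P1 (9 m) < P10 (13 m) < P5 (14 m) < …

P9, P6, P1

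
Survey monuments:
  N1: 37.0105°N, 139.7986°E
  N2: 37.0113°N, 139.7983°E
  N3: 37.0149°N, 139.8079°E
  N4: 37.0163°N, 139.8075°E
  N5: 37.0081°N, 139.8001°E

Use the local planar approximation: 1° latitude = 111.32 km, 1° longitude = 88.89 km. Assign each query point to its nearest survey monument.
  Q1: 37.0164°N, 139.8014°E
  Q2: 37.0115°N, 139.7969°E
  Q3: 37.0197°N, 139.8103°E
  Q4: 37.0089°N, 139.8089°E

Q1→N4; Q2→N2; Q3→N4; Q4→N3

Q1 at 37.0164°N, 139.8014°E:
  N1: √((-0.0059·111.32)² + (-0.0028·88.89)²) = √(0.431370 + 0.061947) = 0.7024 km
  N2: √((-0.0051·111.32)² + (-0.0031·88.89)²) = √(0.322320 + 0.075933) = 0.6311 km
  N3: √((-0.0015·111.32)² + (0.0065·88.89)²) = √(0.027882 + 0.333836) = 0.6014 km
  N4: √((-0.0001·111.32)² + (0.0061·88.89)²) = √(0.000124 + 0.294012) = 0.5423 km
  N5: √((-0.0083·111.32)² + (-0.0013·88.89)²) = √(0.853695 + 0.013353) = 0.9312 km
  → nearest: N4 (0.5423 km)
Q2 at 37.0115°N, 139.7969°E:
  N1: √((-0.0010·111.32)² + (0.0017·88.89)²) = √(0.012392 + 0.022835) = 0.1877 km
  N2: √((-0.0002·111.32)² + (0.0014·88.89)²) = √(0.000496 + 0.015487) = 0.1264 km
  N3: √((0.0034·111.32)² + (0.0110·88.89)²) = √(0.143253 + 0.956073) = 1.0485 km
  N4: √((0.0048·111.32)² + (0.0106·88.89)²) = √(0.285515 + 0.887805) = 1.0832 km
  N5: √((-0.0034·111.32)² + (0.0032·88.89)²) = √(0.143253 + 0.080911) = 0.4735 km
  → nearest: N2 (0.1264 km)
Q3 at 37.0197°N, 139.8103°E:
  N1: √((-0.0092·111.32)² + (-0.0117·88.89)²) = √(1.048871 + 1.081627) = 1.4596 km
  N2: √((-0.0084·111.32)² + (-0.0120·88.89)²) = √(0.874390 + 1.137806) = 1.4185 km
  N3: √((-0.0048·111.32)² + (-0.0024·88.89)²) = √(0.285515 + 0.045512) = 0.5753 km
  N4: √((-0.0034·111.32)² + (-0.0028·88.89)²) = √(0.143253 + 0.061947) = 0.4530 km
  N5: √((-0.0116·111.32)² + (-0.0102·88.89)²) = √(1.667487 + 0.822065) = 1.5778 km
  → nearest: N4 (0.4530 km)
Q4 at 37.0089°N, 139.8089°E:
  N1: √((0.0016·111.32)² + (-0.0103·88.89)²) = √(0.031724 + 0.838263) = 0.9327 km
  N2: √((0.0024·111.32)² + (-0.0106·88.89)²) = √(0.071379 + 0.887805) = 0.9794 km
  N3: √((0.0060·111.32)² + (-0.0010·88.89)²) = √(0.446117 + 0.007901) = 0.6738 km
  N4: √((0.0074·111.32)² + (-0.0014·88.89)²) = √(0.678594 + 0.015487) = 0.8331 km
  N5: √((-0.0008·111.32)² + (-0.0088·88.89)²) = √(0.007931 + 0.611887) = 0.7873 km
  → nearest: N3 (0.6738 km)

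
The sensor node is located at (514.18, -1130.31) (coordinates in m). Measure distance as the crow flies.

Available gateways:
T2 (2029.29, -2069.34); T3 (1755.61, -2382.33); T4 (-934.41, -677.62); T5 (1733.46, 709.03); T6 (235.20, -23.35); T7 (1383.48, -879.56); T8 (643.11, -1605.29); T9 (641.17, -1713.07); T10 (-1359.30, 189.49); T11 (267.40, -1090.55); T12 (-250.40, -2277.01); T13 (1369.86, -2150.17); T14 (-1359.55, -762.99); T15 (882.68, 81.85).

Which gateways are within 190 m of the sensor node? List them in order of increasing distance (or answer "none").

Distances from (514.18, -1130.31):
T2: √((1515.11)² + (-939.03)²) = √(2295558.3121 + 881777.3409) = 1782.51 m
T3: √((1241.43)² + (-1252.02)²) = √(1541148.4449 + 1567554.0804) = 1763.15 m
T4: √((-1448.59)² + (452.69)²) = √(2098412.9881 + 204928.2361) = 1517.68 m
T5: √((1219.28)² + (1839.34)²) = √(1486643.7184 + 3383171.6356) = 2206.77 m
T6: √((-278.98)² + (1106.96)²) = √(77829.8404 + 1225360.4416) = 1141.57 m
T7: √((869.30)² + (250.75)²) = √(755682.4900 + 62875.5625) = 904.74 m
T8: √((128.93)² + (-474.98)²) = √(16622.9449 + 225606.0004) = 492.17 m
T9: √((126.99)² + (-582.76)²) = √(16126.4601 + 339609.2176) = 596.44 m
T10: √((-1873.48)² + (1319.80)²) = √(3509927.3104 + 1741872.0400) = 2291.68 m
T11: √((-246.78)² + (39.76)²) = √(60900.3684 + 1580.8576) = 249.96 m
T12: √((-764.58)² + (-1146.70)²) = √(584582.5764 + 1314920.8900) = 1378.22 m
T13: √((855.68)² + (-1019.86)²) = √(732188.2624 + 1040114.4196) = 1331.28 m
T14: √((-1873.73)² + (367.32)²) = √(3510864.1129 + 134923.9824) = 1909.39 m
T15: √((368.50)² + (1212.16)²) = √(135792.2500 + 1469331.8656) = 1266.93 m
Threshold 190 m: none within range.

none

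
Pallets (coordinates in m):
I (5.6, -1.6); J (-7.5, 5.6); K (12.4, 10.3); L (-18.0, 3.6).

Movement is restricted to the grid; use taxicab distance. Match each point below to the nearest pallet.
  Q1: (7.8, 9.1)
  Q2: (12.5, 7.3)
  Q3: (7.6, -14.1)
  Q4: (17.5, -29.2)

Q1→K; Q2→K; Q3→I; Q4→I

Q1 at (7.8, 9.1):
  I: 12.9 m
  J: 18.8 m
  K: 5.8 m
  L: 31.3 m
  → nearest: K (5.8 m)
Q2 at (12.5, 7.3):
  I: 15.8 m
  J: 21.7 m
  K: 3.1 m
  L: 34.2 m
  → nearest: K (3.1 m)
Q3 at (7.6, -14.1):
  I: 14.5 m
  J: 34.8 m
  K: 29.2 m
  L: 43.3 m
  → nearest: I (14.5 m)
Q4 at (17.5, -29.2):
  I: 39.5 m
  J: 59.8 m
  K: 44.6 m
  L: 68.3 m
  → nearest: I (39.5 m)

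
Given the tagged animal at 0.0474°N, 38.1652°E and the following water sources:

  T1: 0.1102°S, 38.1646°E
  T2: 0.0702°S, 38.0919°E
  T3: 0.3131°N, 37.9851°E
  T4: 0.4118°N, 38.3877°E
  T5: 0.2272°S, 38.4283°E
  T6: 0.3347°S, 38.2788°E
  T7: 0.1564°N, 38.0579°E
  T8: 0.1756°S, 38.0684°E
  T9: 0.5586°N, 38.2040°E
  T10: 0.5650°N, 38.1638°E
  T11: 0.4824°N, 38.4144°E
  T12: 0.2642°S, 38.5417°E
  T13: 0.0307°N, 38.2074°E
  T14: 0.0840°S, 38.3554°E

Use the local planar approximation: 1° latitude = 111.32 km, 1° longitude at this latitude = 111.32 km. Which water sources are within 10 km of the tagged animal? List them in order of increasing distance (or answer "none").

T13

Distances from 0.0474°N, 38.1652°E:
T1: √((-0.1576·111.32)² + (-0.0006·111.32)²) = √(307.793059 + 0.004461) = 17.5442 km
T2: √((-0.1176·111.32)² + (-0.0733·111.32)²) = √(171.380355 + 66.581618) = 15.4260 km
T3: √((0.2657·111.32)² + (-0.1801·111.32)²) = √(874.841757 + 401.951655) = 35.7322 km
T4: √((0.3644·111.32)² + (0.2225·111.32)²) = √(1645.519874 + 613.488500) = 47.5290 km
T5: √((-0.2746·111.32)² + (0.2631·111.32)²) = √(934.431480 + 857.804048) = 42.3348 km
T6: √((-0.3821·111.32)² + (0.1136·111.32)²) = √(1809.257871 + 159.920102) = 44.3754 km
T7: √((0.1090·111.32)² + (-0.1073·111.32)²) = √(147.231044 + 142.674329) = 17.0266 km
T8: √((-0.2230·111.32)² + (-0.0968·111.32)²) = √(616.248849 + 116.117348) = 27.0623 km
T9: √((0.5112·111.32)² + (0.0388·111.32)²) = √(3238.382065 + 18.655627) = 57.0705 km
T10: √((0.5176·111.32)² + (-0.0014·111.32)²) = √(3319.975896 + 0.024289) = 57.6194 km
T11: √((0.4350·111.32)² + (0.2492·111.32)²) = √(2344.903146 + 769.559974) = 55.8074 km
T12: √((-0.3116·111.32)² + (0.3765·111.32)²) = √(1203.209614 + 1756.614068) = 54.4043 km
T13: √((-0.0167·111.32)² + (0.0422·111.32)²) = √(3.456045 + 22.068423) = 5.0522 km
T14: √((-0.1314·111.32)² + (0.1902·111.32)²) = √(213.962235 + 448.298639) = 25.7344 km
Threshold 10 km: T13 (5.0522 km) is within range.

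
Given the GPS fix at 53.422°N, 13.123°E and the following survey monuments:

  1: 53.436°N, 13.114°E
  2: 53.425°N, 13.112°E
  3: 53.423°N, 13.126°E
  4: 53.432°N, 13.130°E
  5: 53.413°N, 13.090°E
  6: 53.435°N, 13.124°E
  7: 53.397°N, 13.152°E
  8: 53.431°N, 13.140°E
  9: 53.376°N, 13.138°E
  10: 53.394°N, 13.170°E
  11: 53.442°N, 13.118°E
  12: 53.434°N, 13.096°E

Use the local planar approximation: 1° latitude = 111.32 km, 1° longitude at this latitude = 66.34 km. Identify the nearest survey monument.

3

Distances from 53.422°N, 13.123°E:
1: √((0.014·111.32)² + (-0.009·66.34)²) = √(2.42886 + 0.35648) = 1.669 km
2: √((0.003·111.32)² + (-0.011·66.34)²) = √(0.11153 + 0.53252) = 0.803 km
3: √((0.001·111.32)² + (0.003·66.34)²) = √(0.01239 + 0.03961) = 0.228 km
4: √((0.010·111.32)² + (0.007·66.34)²) = √(1.23921 + 0.21565) = 1.206 km
5: √((-0.009·111.32)² + (-0.033·66.34)²) = √(1.00376 + 4.79268) = 2.408 km
6: √((0.013·111.32)² + (0.001·66.34)²) = √(2.09427 + 0.00440) = 1.449 km
7: √((-0.025·111.32)² + (0.029·66.34)²) = √(7.74509 + 3.70124) = 3.383 km
8: √((0.009·111.32)² + (0.017·66.34)²) = √(1.00376 + 1.27189) = 1.509 km
9: √((-0.046·111.32)² + (0.015·66.34)²) = √(26.22177 + 0.99022) = 5.217 km
10: √((-0.028·111.32)² + (0.047·66.34)²) = √(9.71544 + 9.72180) = 4.409 km
11: √((0.020·111.32)² + (-0.005·66.34)²) = √(4.95686 + 0.11002) = 2.251 km
12: √((0.012·111.32)² + (-0.027·66.34)²) = √(1.78447 + 3.20833) = 2.234 km
Minimum: 3 at 0.228 km.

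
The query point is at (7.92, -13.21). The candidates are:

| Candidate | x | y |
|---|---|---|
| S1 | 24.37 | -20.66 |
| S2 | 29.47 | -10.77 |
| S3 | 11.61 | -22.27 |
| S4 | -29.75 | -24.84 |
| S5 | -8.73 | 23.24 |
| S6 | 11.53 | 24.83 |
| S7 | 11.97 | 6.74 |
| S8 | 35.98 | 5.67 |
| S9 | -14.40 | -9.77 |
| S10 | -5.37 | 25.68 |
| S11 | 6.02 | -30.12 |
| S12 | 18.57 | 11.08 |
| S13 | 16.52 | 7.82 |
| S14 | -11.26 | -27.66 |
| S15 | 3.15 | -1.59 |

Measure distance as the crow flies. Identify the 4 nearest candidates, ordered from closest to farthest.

S3, S15, S11, S1

Distances from (7.92, -13.21):
S1: √((16.45)² + (-7.45)²) = √(270.6025 + 55.5025) = 18.06
S2: √((21.55)² + (2.44)²) = √(464.4025 + 5.9536) = 21.69
S3: √((3.69)² + (-9.06)²) = √(13.6161 + 82.0836) = 9.78
S4: √((-37.67)² + (-11.63)²) = √(1419.0289 + 135.2569) = 39.42
S5: √((-16.65)² + (36.45)²) = √(277.2225 + 1328.6025) = 40.07
S6: √((3.61)² + (38.04)²) = √(13.0321 + 1447.0416) = 38.21
S7: √((4.05)² + (19.95)²) = √(16.4025 + 398.0025) = 20.36
S8: √((28.06)² + (18.88)²) = √(787.3636 + 356.4544) = 33.82
S9: √((-22.32)² + (3.44)²) = √(498.1824 + 11.8336) = 22.58
S10: √((-13.29)² + (38.89)²) = √(176.6241 + 1512.4321) = 41.10
S11: √((-1.90)² + (-16.91)²) = √(3.6100 + 285.9481) = 17.02
S12: √((10.65)² + (24.29)²) = √(113.4225 + 590.0041) = 26.52
S13: √((8.60)² + (21.03)²) = √(73.9600 + 442.2609) = 22.72
S14: √((-19.18)² + (-14.45)²) = √(367.8724 + 208.8025) = 24.01
S15: √((-4.77)² + (11.62)²) = √(22.7529 + 135.0244) = 12.56
Sorted: S3 (9.78) < S15 (12.56) < S11 (17.02) < S1 (18.06) < S7 (20.36) < S2 (21.69) < …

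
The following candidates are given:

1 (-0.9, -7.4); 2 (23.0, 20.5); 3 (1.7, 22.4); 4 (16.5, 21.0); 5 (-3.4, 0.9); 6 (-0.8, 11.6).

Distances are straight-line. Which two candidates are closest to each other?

Pairwise distances:
1–2: √((23.9)² + (27.9)²) = √(571.210 + 778.410) = 36.7
1–3: √((2.6)² + (29.8)²) = √(6.760 + 888.040) = 29.9
1–4: √((17.4)² + (28.4)²) = √(302.760 + 806.560) = 33.3
1–5: √((-2.5)² + (8.3)²) = √(6.250 + 68.890) = 8.7
1–6: √((0.1)² + (19.0)²) = √(0.010 + 361.000) = 19.0
2–3: √((-21.3)² + (1.9)²) = √(453.690 + 3.610) = 21.4
2–4: √((-6.5)² + (0.5)²) = √(42.250 + 0.250) = 6.5
2–5: √((-26.4)² + (-19.6)²) = √(696.960 + 384.160) = 32.9
2–6: √((-23.8)² + (-8.9)²) = √(566.440 + 79.210) = 25.4
3–4: √((14.8)² + (-1.4)²) = √(219.040 + 1.960) = 14.9
3–5: √((-5.1)² + (-21.5)²) = √(26.010 + 462.250) = 22.1
3–6: √((-2.5)² + (-10.8)²) = √(6.250 + 116.640) = 11.1
4–5: √((-19.9)² + (-20.1)²) = √(396.010 + 404.010) = 28.3
4–6: √((-17.3)² + (-9.4)²) = √(299.290 + 88.360) = 19.7
5–6: √((2.6)² + (10.7)²) = √(6.760 + 114.490) = 11.0
Closest pair: 2–4 at 6.5.

2 and 4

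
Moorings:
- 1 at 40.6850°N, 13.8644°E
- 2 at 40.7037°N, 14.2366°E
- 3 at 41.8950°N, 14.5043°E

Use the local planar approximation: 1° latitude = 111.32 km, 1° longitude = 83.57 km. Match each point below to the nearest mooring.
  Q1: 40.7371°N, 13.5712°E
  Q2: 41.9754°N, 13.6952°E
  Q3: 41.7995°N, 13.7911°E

Q1 at 40.7371°N, 13.5712°E:
  1: 25.1798 km
  2: 55.7316 km
  3: 150.6496 km
  → nearest: 1 (25.1798 km)
Q2 at 41.9754°N, 13.6952°E:
  1: 144.3416 km
  2: 148.6201 km
  3: 68.2063 km
  → nearest: 3 (68.2063 km)
Q3 at 41.7995°N, 13.7911°E:
  1: 124.2173 km
  2: 127.5395 km
  3: 60.5428 km
  → nearest: 3 (60.5428 km)

Q1→1; Q2→3; Q3→3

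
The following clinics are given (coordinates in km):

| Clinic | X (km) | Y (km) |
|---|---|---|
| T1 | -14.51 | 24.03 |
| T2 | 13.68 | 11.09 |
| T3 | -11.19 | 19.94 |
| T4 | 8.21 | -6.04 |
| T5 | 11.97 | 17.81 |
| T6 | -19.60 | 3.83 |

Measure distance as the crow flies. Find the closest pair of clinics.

T1 and T3

Pairwise distances:
T1–T2: 31.02 km
T1–T3: 5.27 km
T1–T4: 37.69 km
T1–T5: 27.20 km
T1–T6: 20.83 km
T2–T3: 26.40 km
T2–T4: 17.98 km
T2–T5: 6.93 km
T2–T6: 34.06 km
T3–T4: 32.42 km
T3–T5: 23.26 km
T3–T6: 18.17 km
T4–T5: 24.14 km
T4–T6: 29.51 km
T5–T6: 34.53 km
Closest pair: T1–T3 at 5.27 km.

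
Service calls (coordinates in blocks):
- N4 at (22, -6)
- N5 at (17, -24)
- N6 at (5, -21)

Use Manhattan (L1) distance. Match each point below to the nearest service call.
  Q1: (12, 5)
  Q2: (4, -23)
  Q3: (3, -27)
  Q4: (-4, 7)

Q1 at (12, 5):
  N4: 21 blocks
  N5: 34 blocks
  N6: 33 blocks
  → nearest: N4 (21 blocks)
Q2 at (4, -23):
  N4: 35 blocks
  N5: 14 blocks
  N6: 3 blocks
  → nearest: N6 (3 blocks)
Q3 at (3, -27):
  N4: 40 blocks
  N5: 17 blocks
  N6: 8 blocks
  → nearest: N6 (8 blocks)
Q4 at (-4, 7):
  N4: 39 blocks
  N5: 52 blocks
  N6: 37 blocks
  → nearest: N6 (37 blocks)

Q1→N4; Q2→N6; Q3→N6; Q4→N6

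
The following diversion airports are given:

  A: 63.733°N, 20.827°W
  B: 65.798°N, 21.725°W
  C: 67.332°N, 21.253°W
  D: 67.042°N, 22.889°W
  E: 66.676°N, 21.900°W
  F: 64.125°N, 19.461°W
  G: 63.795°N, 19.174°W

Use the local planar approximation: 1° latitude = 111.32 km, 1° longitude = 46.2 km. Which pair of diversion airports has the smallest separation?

Pairwise distances:
A–B: √((2.065·111.32)² + (-0.898·46.2)²) = √(52842.88343 + 1721.22095) = 233.590 km
A–C: √((3.599·111.32)² + (-0.426·46.2)²) = √(160512.95447 + 387.34963) = 401.124 km
A–D: √((3.309·111.32)² + (-2.062·46.2)²) = √(135687.52776 + 9075.30591) = 380.477 km
A–E: √((2.943·111.32)² + (-1.073·46.2)²) = √(107331.43097 + 2457.44267) = 331.344 km
A–F: √((0.392·111.32)² + (1.366·46.2)²) = √(1904.22617 + 3982.77112) = 76.727 km
A–G: √((0.062·111.32)² + (1.653·46.2)²) = √(47.63540 + 5832.16307) = 76.680 km
B–C: √((1.534·111.32)² + (0.472·46.2)²) = √(29160.64424 + 475.51908) = 172.152 km
B–D: √((1.244·111.32)² + (-1.164·46.2)²) = √(19177.28648 + 2891.94422) = 148.557 km
B–E: √((0.878·111.32)² + (-0.175·46.2)²) = √(9552.90430 + 65.36722) = 98.073 km
B–F: √((-1.673·111.32)² + (2.264·46.2)²) = √(34684.72674 + 10940.49057) = 213.601 km
B–G: √((-2.003·111.32)² + (2.551·46.2)²) = √(49717.38684 + 13890.08388) = 252.205 km
C–D: √((-0.290·111.32)² + (-1.636·46.2)²) = √(1042.17918 + 5712.82012) = 82.189 km
C–E: √((-0.656·111.32)² + (-0.647·46.2)²) = √(5332.78499 + 893.49579) = 78.907 km
C–F: √((-3.207·111.32)² + (1.792·46.2)²) = √(127451.31337 + 6854.25033) = 366.477 km
C–G: √((-3.537·111.32)² + (2.079·46.2)²) = √(155030.27412 + 9225.56408) = 405.285 km
D–E: √((-0.366·111.32)² + (0.989·46.2)²) = √(1660.00183 + 2087.74059) = 61.219 km
D–F: √((-2.917·111.32)² + (3.428·46.2)²) = √(105443.36415 + 25082.19718) = 361.283 km
D–G: √((-3.247·111.32)² + (3.715·46.2)²) = √(130650.46885 + 29457.88669) = 400.135 km
E–F: √((-2.551·111.32)² + (2.439·46.2)²) = √(80643.11827 + 12697.18805) = 305.516 km
E–G: √((-2.881·111.32)² + (2.726·46.2)²) = √(102856.77705 + 15861.18586) = 344.555 km
F–G: √((-0.330·111.32)² + (0.287·46.2)²) = √(1349.50431 + 175.81169) = 39.055 km
Closest pair: F–G at 39.055 km.

F and G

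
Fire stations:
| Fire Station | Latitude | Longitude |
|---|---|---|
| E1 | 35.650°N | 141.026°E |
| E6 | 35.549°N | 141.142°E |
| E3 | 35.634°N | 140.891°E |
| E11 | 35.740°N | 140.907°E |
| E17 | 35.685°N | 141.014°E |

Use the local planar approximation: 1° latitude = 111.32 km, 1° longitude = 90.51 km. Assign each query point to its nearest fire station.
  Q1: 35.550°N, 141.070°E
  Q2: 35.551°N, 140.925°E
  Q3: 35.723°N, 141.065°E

Q1 at 35.550°N, 141.070°E:
  E1: 11.823 km
  E6: 6.518 km
  E3: 18.706 km
  E11: 25.788 km
  E17: 15.860 km
  → nearest: E6 (6.518 km)
Q2 at 35.551°N, 140.925°E:
  E1: 14.319 km
  E6: 19.642 km
  E3: 9.739 km
  E11: 21.102 km
  E17: 16.953 km
  → nearest: E3 (9.739 km)
Q3 at 35.723°N, 141.065°E:
  E1: 8.860 km
  E6: 20.585 km
  E3: 18.606 km
  E11: 14.425 km
  E17: 6.261 km
  → nearest: E17 (6.261 km)

Q1→E6; Q2→E3; Q3→E17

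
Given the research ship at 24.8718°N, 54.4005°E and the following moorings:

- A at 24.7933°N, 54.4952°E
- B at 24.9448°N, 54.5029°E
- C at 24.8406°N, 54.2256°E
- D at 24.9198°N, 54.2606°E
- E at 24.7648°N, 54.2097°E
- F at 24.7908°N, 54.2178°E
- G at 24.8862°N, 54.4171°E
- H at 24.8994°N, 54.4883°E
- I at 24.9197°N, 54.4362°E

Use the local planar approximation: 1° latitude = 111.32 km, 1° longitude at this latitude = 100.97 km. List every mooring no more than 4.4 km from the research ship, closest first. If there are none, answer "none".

G

Distances from 24.8718°N, 54.4005°E:
A: √((-0.0785·111.32)² + (0.0947·100.97)²) = √(76.363480 + 91.429148) = 12.9535 km
B: √((0.0730·111.32)² + (0.1024·100.97)²) = √(66.037727 + 106.901703) = 13.1506 km
C: √((-0.0312·111.32)² + (-0.1749·100.97)²) = √(12.063007 + 311.863344) = 17.9980 km
D: √((0.0480·111.32)² + (-0.1399·100.97)²) = √(28.551496 + 199.535485) = 15.1025 km
E: √((-0.1070·111.32)² + (-0.1908·100.97)²) = √(141.877638 + 371.143153) = 22.6500 km
F: √((-0.0810·111.32)² + (-0.1827·100.97)²) = √(81.304846 + 340.299889) = 20.5330 km
G: √((0.0144·111.32)² + (0.0166·100.97)²) = √(2.569635 + 2.809318) = 2.3193 km
H: √((0.0276·111.32)² + (0.0878·100.97)²) = √(9.439838 + 78.591168) = 9.3825 km
I: √((0.0479·111.32)² + (0.0357·100.97)²) = √(28.432655 + 12.993350) = 6.4363 km
Threshold 4.4 km: G (2.3193 km) is within range.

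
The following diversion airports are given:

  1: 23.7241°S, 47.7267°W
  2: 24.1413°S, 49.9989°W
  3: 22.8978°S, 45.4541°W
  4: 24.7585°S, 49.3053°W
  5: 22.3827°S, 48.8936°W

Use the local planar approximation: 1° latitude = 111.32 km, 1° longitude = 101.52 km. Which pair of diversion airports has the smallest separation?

2 and 4

Pairwise distances:
2–4: 98.3808 km
1–5: 190.6082 km
1–4: 197.3385 km
2–5: 225.6456 km
1–2: 235.3026 km
1–3: 248.3750 km
4–5: 267.7563 km
3–5: 353.8549 km
3–4: 442.4530 km
2–3: 481.7062 km
Closest pair: 2–4 at 98.3808 km.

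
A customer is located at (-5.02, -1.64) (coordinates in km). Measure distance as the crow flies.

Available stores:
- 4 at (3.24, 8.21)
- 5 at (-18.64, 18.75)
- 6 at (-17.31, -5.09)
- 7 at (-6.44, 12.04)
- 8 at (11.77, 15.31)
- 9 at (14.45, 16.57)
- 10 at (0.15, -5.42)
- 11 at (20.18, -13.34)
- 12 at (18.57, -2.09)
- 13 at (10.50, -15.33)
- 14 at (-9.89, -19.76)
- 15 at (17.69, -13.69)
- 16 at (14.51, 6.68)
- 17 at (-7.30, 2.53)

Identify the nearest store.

Distances from (-5.02, -1.64):
4: 12.85 km
5: 24.52 km
6: 12.77 km
7: 13.75 km
8: 23.86 km
9: 26.66 km
10: 6.40 km
11: 27.78 km
12: 23.59 km
13: 20.70 km
14: 18.76 km
15: 25.71 km
16: 21.23 km
17: 4.75 km
Minimum: 17 at 4.75 km.

17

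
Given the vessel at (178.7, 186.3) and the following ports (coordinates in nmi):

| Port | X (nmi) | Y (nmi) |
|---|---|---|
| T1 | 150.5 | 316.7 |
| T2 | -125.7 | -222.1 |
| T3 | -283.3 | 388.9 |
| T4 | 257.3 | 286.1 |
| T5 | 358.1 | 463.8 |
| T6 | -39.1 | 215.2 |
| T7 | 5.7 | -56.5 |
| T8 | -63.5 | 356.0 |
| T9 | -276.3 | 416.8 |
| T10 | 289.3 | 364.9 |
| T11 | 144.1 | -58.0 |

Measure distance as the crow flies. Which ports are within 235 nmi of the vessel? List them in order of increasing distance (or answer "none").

Distances from (178.7, 186.3):
T1: √((-28.2)² + (130.4)²) = √(795.240 + 17004.160) = 133.4 nmi
T2: √((-304.4)² + (-408.4)²) = √(92659.360 + 166790.560) = 509.4 nmi
T3: √((-462.0)² + (202.6)²) = √(213444.000 + 41046.760) = 504.5 nmi
T4: √((78.6)² + (99.8)²) = √(6177.960 + 9960.040) = 127.0 nmi
T5: √((179.4)² + (277.5)²) = √(32184.360 + 77006.250) = 330.4 nmi
T6: √((-217.8)² + (28.9)²) = √(47436.840 + 835.210) = 219.7 nmi
T7: √((-173.0)² + (-242.8)²) = √(29929.000 + 58951.840) = 298.1 nmi
T8: √((-242.2)² + (169.7)²) = √(58660.840 + 28798.090) = 295.7 nmi
T9: √((-455.0)² + (230.5)²) = √(207025.000 + 53130.250) = 510.1 nmi
T10: √((110.6)² + (178.6)²) = √(12232.360 + 31897.960) = 210.1 nmi
T11: √((-34.6)² + (-244.3)²) = √(1197.160 + 59682.490) = 246.7 nmi
Threshold 235 nmi: T4 (127.0 nmi), T1 (133.4 nmi), T10 (210.1 nmi), T6 (219.7 nmi) are within range.

T4, T1, T10, T6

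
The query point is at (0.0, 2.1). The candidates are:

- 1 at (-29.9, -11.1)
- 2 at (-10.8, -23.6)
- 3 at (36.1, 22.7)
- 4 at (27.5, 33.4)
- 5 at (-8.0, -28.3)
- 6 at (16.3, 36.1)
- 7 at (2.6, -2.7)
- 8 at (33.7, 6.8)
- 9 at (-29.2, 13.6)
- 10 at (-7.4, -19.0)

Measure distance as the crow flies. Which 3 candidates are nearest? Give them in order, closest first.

Distances from (0.0, 2.1):
1: √((-29.9)² + (-13.2)²) = √(894.0100 + 174.2400) = 32.68
2: √((-10.8)² + (-25.7)²) = √(116.6400 + 660.4900) = 27.88
3: √((36.1)² + (20.6)²) = √(1303.2100 + 424.3600) = 41.56
4: √((27.5)² + (31.3)²) = √(756.2500 + 979.6900) = 41.66
5: √((-8.0)² + (-30.4)²) = √(64.0000 + 924.1600) = 31.44
6: √((16.3)² + (34.0)²) = √(265.6900 + 1156.0000) = 37.71
7: √((2.6)² + (-4.8)²) = √(6.7600 + 23.0400) = 5.46
8: √((33.7)² + (4.7)²) = √(1135.6900 + 22.0900) = 34.03
9: √((-29.2)² + (11.5)²) = √(852.6400 + 132.2500) = 31.38
10: √((-7.4)² + (-21.1)²) = √(54.7600 + 445.2100) = 22.36
Sorted: 7 (5.46) < 10 (22.36) < 2 (27.88) < 9 (31.38) < 5 (31.44) < …

7, 10, 2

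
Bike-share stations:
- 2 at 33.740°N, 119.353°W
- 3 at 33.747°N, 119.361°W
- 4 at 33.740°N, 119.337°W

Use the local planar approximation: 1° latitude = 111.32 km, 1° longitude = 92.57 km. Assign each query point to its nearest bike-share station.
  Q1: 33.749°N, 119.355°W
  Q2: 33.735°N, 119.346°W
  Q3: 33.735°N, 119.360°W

Q1→3; Q2→2; Q3→2

Q1 at 33.749°N, 119.355°W:
  2: 1.018843 km
  3: 0.598381 km
  4: 1.944270 km
  → nearest: 3 (0.598381 km)
Q2 at 33.735°N, 119.346°W:
  2: 0.854222 km
  3: 1.926795 km
  4: 1.001953 km
  → nearest: 2 (0.854222 km)
Q3 at 33.735°N, 119.360°W:
  2: 0.854222 km
  3: 1.339044 km
  4: 2.200662 km
  → nearest: 2 (0.854222 km)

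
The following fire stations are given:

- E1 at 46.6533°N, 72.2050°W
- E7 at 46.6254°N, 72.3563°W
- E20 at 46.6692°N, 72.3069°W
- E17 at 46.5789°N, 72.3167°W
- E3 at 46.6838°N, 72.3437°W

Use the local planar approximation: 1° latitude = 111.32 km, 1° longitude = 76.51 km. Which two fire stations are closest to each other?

E20 and E3

Pairwise distances:
E1–E7: 11.9854 km
E1–E20: 7.9948 km
E1–E17: 11.9009 km
E1–E3: 11.1419 km
E7–E20: 6.1692 km
E7–E17: 5.9979 km
E7–E3: 6.5722 km
E20–E17: 10.0801 km
E20–E3: 3.2510 km
E17–E3: 11.8588 km
Closest pair: E20–E3 at 3.2510 km.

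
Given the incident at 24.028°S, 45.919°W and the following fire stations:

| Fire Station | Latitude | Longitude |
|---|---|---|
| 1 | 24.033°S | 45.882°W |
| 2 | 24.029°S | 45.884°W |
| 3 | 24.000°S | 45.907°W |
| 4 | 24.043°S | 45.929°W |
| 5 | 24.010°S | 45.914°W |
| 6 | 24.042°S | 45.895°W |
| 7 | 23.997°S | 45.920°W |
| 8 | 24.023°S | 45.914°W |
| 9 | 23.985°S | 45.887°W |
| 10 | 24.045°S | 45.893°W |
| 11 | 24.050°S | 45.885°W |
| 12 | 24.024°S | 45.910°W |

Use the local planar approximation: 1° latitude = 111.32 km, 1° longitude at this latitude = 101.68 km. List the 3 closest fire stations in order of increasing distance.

Distances from 24.028°S, 45.919°W:
1: √((-0.005·111.32)² + (0.037·101.68)²) = √(0.30980 + 14.15385) = 3.803 km
2: √((-0.001·111.32)² + (0.035·101.68)²) = √(0.01239 + 12.66506) = 3.561 km
3: √((0.028·111.32)² + (0.012·101.68)²) = √(9.71544 + 1.48879) = 3.347 km
4: √((-0.015·111.32)² + (-0.010·101.68)²) = √(2.78823 + 1.03388) = 1.955 km
5: √((0.018·111.32)² + (0.005·101.68)²) = √(4.01505 + 0.25847) = 2.067 km
6: √((-0.014·111.32)² + (0.024·101.68)²) = √(2.42886 + 5.95516) = 2.896 km
7: √((0.031·111.32)² + (-0.001·101.68)²) = √(11.90885 + 0.01034) = 3.452 km
8: √((0.005·111.32)² + (0.005·101.68)²) = √(0.30980 + 0.25847) = 0.754 km
9: √((0.043·111.32)² + (0.032·101.68)²) = √(22.91307 + 10.58695) = 5.788 km
10: √((-0.017·111.32)² + (0.026·101.68)²) = √(3.58133 + 6.98904) = 3.251 km
11: √((-0.022·111.32)² + (0.034·101.68)²) = √(5.99780 + 11.95168) = 4.237 km
12: √((0.004·111.32)² + (0.009·101.68)²) = √(0.19827 + 0.83744) = 1.018 km
Sorted: 8 (0.754 km) < 12 (1.018 km) < 4 (1.955 km) < 5 (2.067 km) < 6 (2.896 km) < …

8, 12, 4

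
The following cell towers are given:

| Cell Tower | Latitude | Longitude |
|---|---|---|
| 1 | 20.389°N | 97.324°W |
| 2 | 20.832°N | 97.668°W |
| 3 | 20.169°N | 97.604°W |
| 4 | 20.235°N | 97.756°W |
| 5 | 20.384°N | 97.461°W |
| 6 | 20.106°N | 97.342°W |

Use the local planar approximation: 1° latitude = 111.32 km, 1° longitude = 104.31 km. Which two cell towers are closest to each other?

Pairwise distances:
1–2: 60.988 km
1–3: 38.116 km
1–4: 48.213 km
1–5: 14.301 km
1–6: 31.559 km
2–3: 74.106 km
2–4: 67.089 km
2–5: 54.345 km
2–6: 87.681 km
3–4: 17.475 km
3–5: 28.201 km
3–6: 28.215 km
4–5: 34.957 km
4–6: 45.509 km
5–6: 33.344 km
Closest pair: 1–5 at 14.301 km.

1 and 5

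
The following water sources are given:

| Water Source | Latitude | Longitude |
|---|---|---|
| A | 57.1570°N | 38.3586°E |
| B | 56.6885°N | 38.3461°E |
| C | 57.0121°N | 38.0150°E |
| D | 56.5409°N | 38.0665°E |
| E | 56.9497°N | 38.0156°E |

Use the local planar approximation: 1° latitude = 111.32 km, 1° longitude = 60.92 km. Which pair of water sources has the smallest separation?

C and E

Pairwise distances:
A–B: 52.1590 km
A–C: 26.4261 km
A–D: 70.8551 km
A–E: 31.1313 km
B–C: 41.2858 km
B–D: 23.6665 km
B–E: 35.3672 km
C–D: 52.5477 km
C–E: 6.9465 km
D–E: 45.6131 km
Closest pair: C–E at 6.9465 km.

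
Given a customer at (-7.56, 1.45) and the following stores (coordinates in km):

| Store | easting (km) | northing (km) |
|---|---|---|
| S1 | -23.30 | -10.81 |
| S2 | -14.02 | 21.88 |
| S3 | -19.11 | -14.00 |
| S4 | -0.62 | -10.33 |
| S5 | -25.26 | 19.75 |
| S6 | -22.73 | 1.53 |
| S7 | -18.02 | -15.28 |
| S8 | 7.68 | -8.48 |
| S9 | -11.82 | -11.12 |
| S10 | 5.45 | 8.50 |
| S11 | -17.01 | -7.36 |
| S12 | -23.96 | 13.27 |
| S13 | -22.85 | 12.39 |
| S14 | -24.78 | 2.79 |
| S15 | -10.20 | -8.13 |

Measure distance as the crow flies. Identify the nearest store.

S15

Distances from (-7.56, 1.45):
S1: 19.95 km
S2: 21.43 km
S3: 19.29 km
S4: 13.67 km
S5: 25.46 km
S6: 15.17 km
S7: 19.73 km
S8: 18.19 km
S9: 13.27 km
S10: 14.80 km
S11: 12.92 km
S12: 20.22 km
S13: 18.80 km
S14: 17.27 km
S15: 9.94 km
Minimum: S15 at 9.94 km.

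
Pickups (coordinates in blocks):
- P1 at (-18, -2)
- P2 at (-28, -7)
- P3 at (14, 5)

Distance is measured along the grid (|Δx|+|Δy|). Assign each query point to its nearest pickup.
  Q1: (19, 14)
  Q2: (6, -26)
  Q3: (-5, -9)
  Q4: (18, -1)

Q1→P3; Q2→P3; Q3→P1; Q4→P3

Q1 at (19, 14):
  P1: |-37| + |-16| = 37 + 16 = 53 blocks
  P2: |-47| + |-21| = 47 + 21 = 68 blocks
  P3: |-5| + |-9| = 5 + 9 = 14 blocks
  → nearest: P3 (14 blocks)
Q2 at (6, -26):
  P1: |-24| + |24| = 24 + 24 = 48 blocks
  P2: |-34| + |19| = 34 + 19 = 53 blocks
  P3: |8| + |31| = 8 + 31 = 39 blocks
  → nearest: P3 (39 blocks)
Q3 at (-5, -9):
  P1: |-13| + |7| = 13 + 7 = 20 blocks
  P2: |-23| + |2| = 23 + 2 = 25 blocks
  P3: |19| + |14| = 19 + 14 = 33 blocks
  → nearest: P1 (20 blocks)
Q4 at (18, -1):
  P1: |-36| + |-1| = 36 + 1 = 37 blocks
  P2: |-46| + |-6| = 46 + 6 = 52 blocks
  P3: |-4| + |6| = 4 + 6 = 10 blocks
  → nearest: P3 (10 blocks)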